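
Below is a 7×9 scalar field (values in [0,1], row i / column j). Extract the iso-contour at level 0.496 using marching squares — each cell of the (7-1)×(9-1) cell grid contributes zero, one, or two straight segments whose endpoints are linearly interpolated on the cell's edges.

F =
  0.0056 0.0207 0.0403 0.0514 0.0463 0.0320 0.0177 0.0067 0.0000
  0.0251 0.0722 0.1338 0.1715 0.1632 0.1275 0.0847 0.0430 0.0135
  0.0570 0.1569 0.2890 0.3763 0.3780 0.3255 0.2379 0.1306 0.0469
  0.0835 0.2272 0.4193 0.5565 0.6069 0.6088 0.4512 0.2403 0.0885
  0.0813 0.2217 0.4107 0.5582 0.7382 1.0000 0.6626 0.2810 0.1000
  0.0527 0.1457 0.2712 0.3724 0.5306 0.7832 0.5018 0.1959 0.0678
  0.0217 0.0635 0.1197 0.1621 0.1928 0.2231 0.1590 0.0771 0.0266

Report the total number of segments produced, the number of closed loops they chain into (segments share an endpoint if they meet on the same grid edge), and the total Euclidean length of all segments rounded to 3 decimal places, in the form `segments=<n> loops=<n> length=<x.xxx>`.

cell (2,2): code 0100 → (2.664,3.000)–(3.000,2.559)
cell (2,3): code 1100 → (2.516,4.000)–(2.664,3.000)
cell (2,4): code 1100 → (2.602,5.000)–(2.516,4.000)
cell (2,5): code 1000 → (3.000,5.716)–(2.602,5.000)
cell (3,2): code 0110 → (3.000,2.559)–(4.000,2.578)
cell (3,5): code 1101 → (3.212,6.000)–(3.000,5.716)
cell (3,6): code 1000 → (4.000,6.437)–(3.212,6.000)
cell (4,2): code 0010 → (4.000,2.578)–(4.335,3.000)
cell (4,3): code 0111 → (4.335,3.000)–(5.000,3.781)
cell (4,6): code 1001 → (5.000,6.019)–(4.000,6.437)
cell (5,3): code 0010 → (5.000,3.781)–(5.102,4.000)
cell (5,4): code 0011 → (5.102,4.000)–(5.513,5.000)
cell (5,5): code 0011 → (5.513,5.000)–(5.017,6.000)
cell (5,6): code 0001 → (5.017,6.000)–(5.000,6.019)
total: 14 segments, chained into 1 closed loop(s), length Σ = 10.755931

segments=14 loops=1 length=10.756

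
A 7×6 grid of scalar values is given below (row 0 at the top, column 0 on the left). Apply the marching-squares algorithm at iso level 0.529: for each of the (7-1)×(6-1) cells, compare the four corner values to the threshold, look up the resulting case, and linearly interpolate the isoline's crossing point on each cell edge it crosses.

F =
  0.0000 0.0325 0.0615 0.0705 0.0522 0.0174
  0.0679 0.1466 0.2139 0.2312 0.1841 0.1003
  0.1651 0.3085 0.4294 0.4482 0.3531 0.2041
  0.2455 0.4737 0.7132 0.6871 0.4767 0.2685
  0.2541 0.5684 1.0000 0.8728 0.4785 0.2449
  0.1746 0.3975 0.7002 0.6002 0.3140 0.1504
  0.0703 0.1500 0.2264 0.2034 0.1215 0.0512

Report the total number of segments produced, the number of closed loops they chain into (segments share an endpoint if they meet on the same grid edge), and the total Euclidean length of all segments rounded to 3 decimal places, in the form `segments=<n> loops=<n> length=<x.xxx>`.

cell (2,1): code 0100 → (2.351,2.000)–(3.000,1.231)
cell (2,2): code 1100 → (2.338,3.000)–(2.351,2.000)
cell (2,3): code 1000 → (3.000,3.751)–(2.338,3.000)
cell (3,0): code 0100 → (3.584,1.000)–(4.000,0.875)
cell (3,1): code 1110 → (3.000,1.231)–(3.584,1.000)
cell (3,3): code 1001 → (4.000,3.872)–(3.000,3.751)
cell (4,0): code 0010 → (4.000,0.875)–(4.231,1.000)
cell (4,1): code 0111 → (4.231,1.000)–(5.000,1.434)
cell (4,3): code 1001 → (5.000,3.249)–(4.000,3.872)
cell (5,1): code 0010 → (5.000,1.434)–(5.361,2.000)
cell (5,2): code 0011 → (5.361,2.000)–(5.179,3.000)
cell (5,3): code 0001 → (5.179,3.000)–(5.000,3.249)
total: 12 segments, chained into 1 closed loop(s), length Σ = 9.396054

segments=12 loops=1 length=9.396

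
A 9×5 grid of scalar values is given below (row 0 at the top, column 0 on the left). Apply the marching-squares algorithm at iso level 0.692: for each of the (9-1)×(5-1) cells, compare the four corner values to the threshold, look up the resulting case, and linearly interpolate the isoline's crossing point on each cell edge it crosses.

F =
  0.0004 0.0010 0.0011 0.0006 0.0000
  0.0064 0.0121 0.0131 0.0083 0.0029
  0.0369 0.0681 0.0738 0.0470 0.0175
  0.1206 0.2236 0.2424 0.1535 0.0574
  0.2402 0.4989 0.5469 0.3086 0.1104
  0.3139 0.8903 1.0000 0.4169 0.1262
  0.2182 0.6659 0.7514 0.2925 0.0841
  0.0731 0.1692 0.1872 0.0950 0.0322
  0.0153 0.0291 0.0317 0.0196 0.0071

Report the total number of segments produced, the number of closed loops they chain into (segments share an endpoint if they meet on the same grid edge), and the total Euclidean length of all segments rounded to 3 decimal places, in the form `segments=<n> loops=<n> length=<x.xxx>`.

cell (4,0): code 0100 → (4.493,1.000)–(5.000,0.656)
cell (4,1): code 1100 → (4.320,2.000)–(4.493,1.000)
cell (4,2): code 1000 → (5.000,2.528)–(4.320,2.000)
cell (5,0): code 0010 → (5.000,0.656)–(5.884,1.000)
cell (5,1): code 0111 → (5.884,1.000)–(6.000,1.305)
cell (5,2): code 1001 → (6.000,2.129)–(5.000,2.528)
cell (6,1): code 0010 → (6.000,1.305)–(6.105,2.000)
cell (6,2): code 0001 → (6.105,2.000)–(6.000,2.129)
total: 8 segments, chained into 1 closed loop(s), length Σ = 5.709208

segments=8 loops=1 length=5.709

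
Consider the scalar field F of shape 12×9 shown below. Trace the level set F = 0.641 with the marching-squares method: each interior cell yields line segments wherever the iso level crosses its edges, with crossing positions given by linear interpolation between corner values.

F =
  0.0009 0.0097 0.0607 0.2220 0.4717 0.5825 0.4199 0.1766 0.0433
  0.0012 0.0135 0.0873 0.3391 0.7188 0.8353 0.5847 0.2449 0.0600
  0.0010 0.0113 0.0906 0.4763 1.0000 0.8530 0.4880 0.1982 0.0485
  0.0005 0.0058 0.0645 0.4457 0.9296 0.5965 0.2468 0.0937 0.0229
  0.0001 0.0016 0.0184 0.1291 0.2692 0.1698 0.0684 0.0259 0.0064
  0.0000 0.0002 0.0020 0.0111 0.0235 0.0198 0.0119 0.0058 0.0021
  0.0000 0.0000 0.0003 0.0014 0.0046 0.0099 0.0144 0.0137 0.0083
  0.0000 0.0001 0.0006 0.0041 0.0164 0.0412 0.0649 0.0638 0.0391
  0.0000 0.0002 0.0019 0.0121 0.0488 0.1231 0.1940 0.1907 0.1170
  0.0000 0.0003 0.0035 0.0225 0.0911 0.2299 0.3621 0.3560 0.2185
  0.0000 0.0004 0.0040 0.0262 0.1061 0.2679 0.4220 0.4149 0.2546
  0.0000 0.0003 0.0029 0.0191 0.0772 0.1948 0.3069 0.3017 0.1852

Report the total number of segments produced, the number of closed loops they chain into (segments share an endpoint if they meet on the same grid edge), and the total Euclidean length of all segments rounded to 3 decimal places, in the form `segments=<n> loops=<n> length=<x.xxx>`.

cell (0,3): code 0100 → (0.685,4.000)–(1.000,3.795)
cell (0,4): code 1100 → (0.231,5.000)–(0.685,4.000)
cell (0,5): code 1000 → (1.000,5.775)–(0.231,5.000)
cell (1,3): code 0110 → (1.000,3.795)–(2.000,3.314)
cell (1,5): code 1001 → (2.000,5.581)–(1.000,5.775)
cell (2,3): code 0110 → (2.000,3.314)–(3.000,3.404)
cell (2,4): code 1011 → (3.000,4.866)–(2.827,5.000)
cell (2,5): code 0001 → (2.827,5.000)–(2.000,5.581)
cell (3,3): code 0010 → (3.000,3.404)–(3.437,4.000)
cell (3,4): code 0001 → (3.437,4.000)–(3.000,4.866)
total: 10 segments, chained into 1 closed loop(s), length Σ = 8.636619

segments=10 loops=1 length=8.637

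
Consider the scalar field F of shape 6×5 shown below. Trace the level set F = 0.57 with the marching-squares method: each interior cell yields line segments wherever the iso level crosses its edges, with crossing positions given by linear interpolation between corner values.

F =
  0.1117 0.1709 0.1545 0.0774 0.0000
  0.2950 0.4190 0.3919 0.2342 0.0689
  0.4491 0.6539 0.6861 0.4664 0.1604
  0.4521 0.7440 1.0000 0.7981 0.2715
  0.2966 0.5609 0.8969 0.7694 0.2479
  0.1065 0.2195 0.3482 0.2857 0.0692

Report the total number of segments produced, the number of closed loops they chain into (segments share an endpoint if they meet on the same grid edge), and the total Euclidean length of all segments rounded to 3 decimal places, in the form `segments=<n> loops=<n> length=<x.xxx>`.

segments=12 loops=1 length=9.499

cell (1,0): code 0100 → (1.643,1.000)–(2.000,0.590)
cell (1,1): code 1100 → (1.605,2.000)–(1.643,1.000)
cell (1,2): code 1000 → (2.000,2.528)–(1.605,2.000)
cell (2,0): code 0110 → (2.000,0.590)–(3.000,0.404)
cell (2,2): code 1101 → (2.312,3.000)–(2.000,2.528)
cell (2,3): code 1000 → (3.000,3.433)–(2.312,3.000)
cell (3,0): code 0010 → (3.000,0.404)–(3.950,1.000)
cell (3,1): code 0111 → (3.950,1.000)–(4.000,1.027)
cell (3,3): code 1001 → (4.000,3.382)–(3.000,3.433)
cell (4,1): code 0010 → (4.000,1.027)–(4.596,2.000)
cell (4,2): code 0011 → (4.596,2.000)–(4.412,3.000)
cell (4,3): code 0001 → (4.412,3.000)–(4.000,3.382)
total: 12 segments, chained into 1 closed loop(s), length Σ = 9.498779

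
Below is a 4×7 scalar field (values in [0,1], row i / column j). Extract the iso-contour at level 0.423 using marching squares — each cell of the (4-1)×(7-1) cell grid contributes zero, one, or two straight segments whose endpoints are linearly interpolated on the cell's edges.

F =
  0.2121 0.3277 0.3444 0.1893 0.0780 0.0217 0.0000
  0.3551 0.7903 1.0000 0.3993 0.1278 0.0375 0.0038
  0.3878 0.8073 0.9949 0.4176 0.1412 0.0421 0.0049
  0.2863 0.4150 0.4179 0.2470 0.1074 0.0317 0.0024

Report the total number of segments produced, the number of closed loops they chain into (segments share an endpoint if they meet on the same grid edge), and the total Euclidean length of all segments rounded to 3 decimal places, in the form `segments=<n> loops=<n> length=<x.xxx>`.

segments=8 loops=1 length=9.211

cell (0,0): code 0100 → (0.206,1.000)–(1.000,0.156)
cell (0,1): code 1100 → (0.120,2.000)–(0.206,1.000)
cell (0,2): code 1000 → (1.000,2.961)–(0.120,2.000)
cell (1,0): code 0110 → (1.000,0.156)–(2.000,0.084)
cell (1,2): code 1001 → (2.000,2.991)–(1.000,2.961)
cell (2,0): code 0010 → (2.000,0.084)–(2.980,1.000)
cell (2,1): code 0011 → (2.980,1.000)–(2.991,2.000)
cell (2,2): code 0001 → (2.991,2.000)–(2.000,2.991)
total: 8 segments, chained into 1 closed loop(s), length Σ = 9.210922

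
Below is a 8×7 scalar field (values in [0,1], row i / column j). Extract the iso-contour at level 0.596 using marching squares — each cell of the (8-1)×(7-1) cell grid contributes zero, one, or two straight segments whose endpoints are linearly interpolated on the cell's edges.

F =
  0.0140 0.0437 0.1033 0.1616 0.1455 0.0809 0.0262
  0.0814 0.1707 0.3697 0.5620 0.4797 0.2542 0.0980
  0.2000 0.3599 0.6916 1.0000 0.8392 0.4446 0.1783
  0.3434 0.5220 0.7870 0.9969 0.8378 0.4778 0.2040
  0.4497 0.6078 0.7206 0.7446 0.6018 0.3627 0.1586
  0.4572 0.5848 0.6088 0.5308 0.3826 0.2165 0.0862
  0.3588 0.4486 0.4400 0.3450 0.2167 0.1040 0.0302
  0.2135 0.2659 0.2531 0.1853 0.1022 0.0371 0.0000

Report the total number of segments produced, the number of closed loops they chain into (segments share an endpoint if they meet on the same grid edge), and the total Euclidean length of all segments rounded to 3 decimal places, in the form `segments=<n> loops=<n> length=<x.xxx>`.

segments=16 loops=1 length=11.925

cell (1,1): code 0100 → (1.703,2.000)–(2.000,1.712)
cell (1,2): code 1100 → (1.078,3.000)–(1.703,2.000)
cell (1,3): code 1100 → (1.324,4.000)–(1.078,3.000)
cell (1,4): code 1000 → (2.000,4.616)–(1.324,4.000)
cell (2,1): code 0110 → (2.000,1.712)–(3.000,1.279)
cell (2,4): code 1001 → (3.000,4.672)–(2.000,4.616)
cell (3,0): code 0100 → (3.862,1.000)–(4.000,0.925)
cell (3,1): code 1110 → (3.000,1.279)–(3.862,1.000)
cell (3,4): code 1001 → (4.000,4.024)–(3.000,4.672)
cell (4,0): code 0010 → (4.000,0.925)–(4.513,1.000)
cell (4,1): code 0111 → (4.513,1.000)–(5.000,1.467)
cell (4,2): code 1011 → (5.000,2.164)–(4.695,3.000)
cell (4,3): code 0011 → (4.695,3.000)–(4.026,4.000)
cell (4,4): code 0001 → (4.026,4.000)–(4.000,4.024)
cell (5,1): code 0010 → (5.000,1.467)–(5.076,2.000)
cell (5,2): code 0001 → (5.076,2.000)–(5.000,2.164)
total: 16 segments, chained into 1 closed loop(s), length Σ = 11.924584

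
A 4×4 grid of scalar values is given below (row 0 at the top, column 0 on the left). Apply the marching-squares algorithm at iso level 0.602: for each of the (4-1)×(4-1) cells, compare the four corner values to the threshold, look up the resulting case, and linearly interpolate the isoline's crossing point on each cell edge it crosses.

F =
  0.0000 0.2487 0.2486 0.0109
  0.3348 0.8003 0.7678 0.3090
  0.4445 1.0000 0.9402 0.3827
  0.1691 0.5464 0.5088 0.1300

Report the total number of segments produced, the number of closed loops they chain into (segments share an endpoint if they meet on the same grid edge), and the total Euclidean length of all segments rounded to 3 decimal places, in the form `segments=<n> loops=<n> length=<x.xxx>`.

segments=8 loops=1 length=7.240

cell (0,0): code 0100 → (0.641,1.000)–(1.000,0.574)
cell (0,1): code 1100 → (0.681,2.000)–(0.641,1.000)
cell (0,2): code 1000 → (1.000,2.361)–(0.681,2.000)
cell (1,0): code 0110 → (1.000,0.574)–(2.000,0.284)
cell (1,2): code 1001 → (2.000,2.607)–(1.000,2.361)
cell (2,0): code 0010 → (2.000,0.284)–(2.877,1.000)
cell (2,1): code 0011 → (2.877,1.000)–(2.784,2.000)
cell (2,2): code 0001 → (2.784,2.000)–(2.000,2.607)
total: 8 segments, chained into 1 closed loop(s), length Σ = 7.239854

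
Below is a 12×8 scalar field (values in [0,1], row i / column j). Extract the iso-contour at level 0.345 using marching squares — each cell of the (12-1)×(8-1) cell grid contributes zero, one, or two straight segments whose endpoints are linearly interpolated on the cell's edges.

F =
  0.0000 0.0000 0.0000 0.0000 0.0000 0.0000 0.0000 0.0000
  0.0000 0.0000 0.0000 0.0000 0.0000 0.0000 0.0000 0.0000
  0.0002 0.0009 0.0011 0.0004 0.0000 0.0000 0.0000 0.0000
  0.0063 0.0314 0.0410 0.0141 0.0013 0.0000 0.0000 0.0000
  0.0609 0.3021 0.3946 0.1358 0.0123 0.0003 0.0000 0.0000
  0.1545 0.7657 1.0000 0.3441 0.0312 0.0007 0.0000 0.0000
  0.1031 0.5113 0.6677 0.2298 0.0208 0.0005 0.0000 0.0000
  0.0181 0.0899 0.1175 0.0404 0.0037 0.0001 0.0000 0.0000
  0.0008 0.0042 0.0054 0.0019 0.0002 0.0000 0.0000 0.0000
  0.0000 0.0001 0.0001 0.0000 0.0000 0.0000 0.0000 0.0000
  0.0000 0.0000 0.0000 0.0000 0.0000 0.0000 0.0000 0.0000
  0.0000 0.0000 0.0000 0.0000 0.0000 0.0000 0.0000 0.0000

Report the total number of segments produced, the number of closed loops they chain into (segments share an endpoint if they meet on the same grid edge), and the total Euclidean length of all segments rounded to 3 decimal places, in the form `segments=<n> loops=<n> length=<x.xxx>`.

cell (3,1): code 0100 → (3.860,2.000)–(4.000,1.464)
cell (3,2): code 1000 → (4.000,2.192)–(3.860,2.000)
cell (4,0): code 0100 → (4.093,1.000)–(5.000,0.312)
cell (4,1): code 1110 → (4.000,1.464)–(4.093,1.000)
cell (4,2): code 1001 → (5.000,2.999)–(4.000,2.192)
cell (5,0): code 0110 → (5.000,0.312)–(6.000,0.593)
cell (5,2): code 1001 → (6.000,2.737)–(5.000,2.999)
cell (6,0): code 0010 → (6.000,0.593)–(6.395,1.000)
cell (6,1): code 0011 → (6.395,1.000)–(6.587,2.000)
cell (6,2): code 0001 → (6.587,2.000)–(6.000,2.737)
total: 10 segments, chained into 1 closed loop(s), length Σ = 8.288321

segments=10 loops=1 length=8.288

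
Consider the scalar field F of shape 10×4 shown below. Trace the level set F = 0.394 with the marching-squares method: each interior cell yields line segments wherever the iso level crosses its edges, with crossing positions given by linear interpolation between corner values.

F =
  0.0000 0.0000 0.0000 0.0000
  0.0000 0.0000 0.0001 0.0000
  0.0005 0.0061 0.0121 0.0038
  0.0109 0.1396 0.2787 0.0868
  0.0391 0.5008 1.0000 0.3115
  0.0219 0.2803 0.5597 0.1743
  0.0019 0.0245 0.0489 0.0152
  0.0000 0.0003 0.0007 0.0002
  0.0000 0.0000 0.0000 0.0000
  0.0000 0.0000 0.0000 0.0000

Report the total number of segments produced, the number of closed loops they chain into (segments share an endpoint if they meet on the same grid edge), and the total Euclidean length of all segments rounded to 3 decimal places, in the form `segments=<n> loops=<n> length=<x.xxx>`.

segments=8 loops=1 length=6.236

cell (3,0): code 0100 → (3.704,1.000)–(4.000,0.769)
cell (3,1): code 1100 → (3.160,2.000)–(3.704,1.000)
cell (3,2): code 1000 → (4.000,2.880)–(3.160,2.000)
cell (4,0): code 0010 → (4.000,0.769)–(4.484,1.000)
cell (4,1): code 0111 → (4.484,1.000)–(5.000,1.407)
cell (4,2): code 1001 → (5.000,2.430)–(4.000,2.880)
cell (5,1): code 0010 → (5.000,1.407)–(5.324,2.000)
cell (5,2): code 0001 → (5.324,2.000)–(5.000,2.430)
total: 8 segments, chained into 1 closed loop(s), length Σ = 6.235702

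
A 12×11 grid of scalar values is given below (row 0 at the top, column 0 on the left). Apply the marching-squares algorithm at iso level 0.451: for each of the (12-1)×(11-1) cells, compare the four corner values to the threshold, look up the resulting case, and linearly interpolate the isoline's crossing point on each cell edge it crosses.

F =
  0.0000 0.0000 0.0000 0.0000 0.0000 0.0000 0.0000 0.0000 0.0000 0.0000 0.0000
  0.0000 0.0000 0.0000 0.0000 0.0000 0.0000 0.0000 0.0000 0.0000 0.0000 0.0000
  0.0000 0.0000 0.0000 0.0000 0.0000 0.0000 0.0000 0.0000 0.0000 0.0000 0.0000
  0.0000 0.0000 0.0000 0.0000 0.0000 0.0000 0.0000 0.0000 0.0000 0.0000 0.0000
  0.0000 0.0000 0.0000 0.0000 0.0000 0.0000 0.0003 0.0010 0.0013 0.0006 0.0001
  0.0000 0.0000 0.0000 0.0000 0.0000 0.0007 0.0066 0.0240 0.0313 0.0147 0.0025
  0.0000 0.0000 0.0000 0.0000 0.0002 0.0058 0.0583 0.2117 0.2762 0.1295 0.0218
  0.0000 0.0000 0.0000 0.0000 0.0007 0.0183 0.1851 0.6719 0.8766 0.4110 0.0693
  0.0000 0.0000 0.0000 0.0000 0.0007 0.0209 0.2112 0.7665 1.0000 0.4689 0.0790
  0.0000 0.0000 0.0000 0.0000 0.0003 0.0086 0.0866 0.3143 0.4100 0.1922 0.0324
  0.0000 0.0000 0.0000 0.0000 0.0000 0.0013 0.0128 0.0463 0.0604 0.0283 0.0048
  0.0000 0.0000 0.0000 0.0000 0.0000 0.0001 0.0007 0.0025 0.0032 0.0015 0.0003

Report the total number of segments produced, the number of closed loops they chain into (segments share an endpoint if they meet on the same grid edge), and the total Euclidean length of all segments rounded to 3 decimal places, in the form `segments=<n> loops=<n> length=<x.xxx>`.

cell (6,6): code 0100 → (6.520,7.000)–(7.000,6.546)
cell (6,7): code 1100 → (6.291,8.000)–(6.520,7.000)
cell (6,8): code 1000 → (7.000,8.914)–(6.291,8.000)
cell (7,6): code 0110 → (7.000,6.546)–(8.000,6.432)
cell (7,8): code 1101 → (7.691,9.000)–(7.000,8.914)
cell (7,9): code 1000 → (8.000,9.046)–(7.691,9.000)
cell (8,6): code 0010 → (8.000,6.432)–(8.698,7.000)
cell (8,7): code 0011 → (8.698,7.000)–(8.931,8.000)
cell (8,8): code 0011 → (8.931,8.000)–(8.065,9.000)
cell (8,9): code 0001 → (8.065,9.000)–(8.000,9.046)
total: 10 segments, chained into 1 closed loop(s), length Σ = 8.186952

segments=10 loops=1 length=8.187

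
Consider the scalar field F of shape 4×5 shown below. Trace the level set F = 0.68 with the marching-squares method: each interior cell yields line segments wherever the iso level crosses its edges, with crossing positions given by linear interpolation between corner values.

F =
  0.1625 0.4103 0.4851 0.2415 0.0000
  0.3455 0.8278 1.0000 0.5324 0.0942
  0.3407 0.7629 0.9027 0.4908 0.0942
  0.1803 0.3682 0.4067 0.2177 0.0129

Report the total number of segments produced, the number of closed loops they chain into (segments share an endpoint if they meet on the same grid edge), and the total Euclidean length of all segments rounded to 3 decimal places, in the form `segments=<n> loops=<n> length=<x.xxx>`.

cell (0,0): code 0100 → (0.646,1.000)–(1.000,0.694)
cell (0,1): code 1100 → (0.379,2.000)–(0.646,1.000)
cell (0,2): code 1000 → (1.000,2.684)–(0.379,2.000)
cell (1,0): code 0110 → (1.000,0.694)–(2.000,0.804)
cell (1,2): code 1001 → (2.000,2.541)–(1.000,2.684)
cell (2,0): code 0010 → (2.000,0.804)–(2.210,1.000)
cell (2,1): code 0011 → (2.210,1.000)–(2.449,2.000)
cell (2,2): code 0001 → (2.449,2.000)–(2.000,2.541)
total: 8 segments, chained into 1 closed loop(s), length Σ = 6.462580

segments=8 loops=1 length=6.463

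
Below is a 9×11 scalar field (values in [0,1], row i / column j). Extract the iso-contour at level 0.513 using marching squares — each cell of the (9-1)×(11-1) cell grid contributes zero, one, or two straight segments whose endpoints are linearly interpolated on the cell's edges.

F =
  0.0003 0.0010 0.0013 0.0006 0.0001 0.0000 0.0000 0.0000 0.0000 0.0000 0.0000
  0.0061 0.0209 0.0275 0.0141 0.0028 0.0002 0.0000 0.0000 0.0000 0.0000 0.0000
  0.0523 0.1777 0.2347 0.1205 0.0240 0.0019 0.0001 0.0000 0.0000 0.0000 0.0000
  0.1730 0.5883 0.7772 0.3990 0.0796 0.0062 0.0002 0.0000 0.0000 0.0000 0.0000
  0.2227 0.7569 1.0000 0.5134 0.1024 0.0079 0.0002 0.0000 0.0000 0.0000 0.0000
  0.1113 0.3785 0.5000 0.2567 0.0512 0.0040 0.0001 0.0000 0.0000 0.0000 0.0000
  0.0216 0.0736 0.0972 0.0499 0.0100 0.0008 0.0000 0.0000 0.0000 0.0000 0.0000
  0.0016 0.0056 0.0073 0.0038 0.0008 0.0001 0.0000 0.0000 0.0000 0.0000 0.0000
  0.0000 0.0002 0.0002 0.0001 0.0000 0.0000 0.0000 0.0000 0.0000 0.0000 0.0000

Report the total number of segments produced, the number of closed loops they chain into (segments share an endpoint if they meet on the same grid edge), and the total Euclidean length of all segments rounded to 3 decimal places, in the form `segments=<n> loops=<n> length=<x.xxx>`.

cell (2,0): code 0100 → (2.817,1.000)–(3.000,0.819)
cell (2,1): code 1100 → (2.513,2.000)–(2.817,1.000)
cell (2,2): code 1000 → (3.000,2.699)–(2.513,2.000)
cell (3,0): code 0110 → (3.000,0.819)–(4.000,0.543)
cell (3,2): code 1101 → (3.997,3.000)–(3.000,2.699)
cell (3,3): code 1000 → (4.000,3.001)–(3.997,3.000)
cell (4,0): code 0010 → (4.000,0.543)–(4.645,1.000)
cell (4,1): code 0011 → (4.645,1.000)–(4.974,2.000)
cell (4,2): code 0011 → (4.974,2.000)–(4.002,3.000)
cell (4,3): code 0001 → (4.002,3.000)–(4.000,3.001)
total: 10 segments, chained into 1 closed loop(s), length Σ = 7.475901

segments=10 loops=1 length=7.476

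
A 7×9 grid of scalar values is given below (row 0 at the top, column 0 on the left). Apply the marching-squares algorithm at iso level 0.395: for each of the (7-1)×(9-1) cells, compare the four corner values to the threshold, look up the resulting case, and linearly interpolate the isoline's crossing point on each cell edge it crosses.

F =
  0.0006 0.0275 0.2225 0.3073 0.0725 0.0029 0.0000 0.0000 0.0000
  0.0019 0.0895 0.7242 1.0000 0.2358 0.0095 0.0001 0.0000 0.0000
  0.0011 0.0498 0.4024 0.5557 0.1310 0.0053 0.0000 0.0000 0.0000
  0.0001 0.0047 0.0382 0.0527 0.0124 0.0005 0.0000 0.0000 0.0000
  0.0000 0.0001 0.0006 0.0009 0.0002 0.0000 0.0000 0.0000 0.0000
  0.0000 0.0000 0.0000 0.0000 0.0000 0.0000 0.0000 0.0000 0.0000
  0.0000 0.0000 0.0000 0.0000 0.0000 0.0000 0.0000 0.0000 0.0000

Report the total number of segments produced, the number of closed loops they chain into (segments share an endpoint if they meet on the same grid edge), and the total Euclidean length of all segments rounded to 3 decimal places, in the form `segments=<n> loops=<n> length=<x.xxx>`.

segments=8 loops=1 length=6.806

cell (0,1): code 0100 → (0.344,2.000)–(1.000,1.481)
cell (0,2): code 1100 → (0.127,3.000)–(0.344,2.000)
cell (0,3): code 1000 → (1.000,3.792)–(0.127,3.000)
cell (1,1): code 0110 → (1.000,1.481)–(2.000,1.979)
cell (1,3): code 1001 → (2.000,3.378)–(1.000,3.792)
cell (2,1): code 0010 → (2.000,1.979)–(2.020,2.000)
cell (2,2): code 0011 → (2.020,2.000)–(2.319,3.000)
cell (2,3): code 0001 → (2.319,3.000)–(2.000,3.378)
total: 8 segments, chained into 1 closed loop(s), length Σ = 6.805793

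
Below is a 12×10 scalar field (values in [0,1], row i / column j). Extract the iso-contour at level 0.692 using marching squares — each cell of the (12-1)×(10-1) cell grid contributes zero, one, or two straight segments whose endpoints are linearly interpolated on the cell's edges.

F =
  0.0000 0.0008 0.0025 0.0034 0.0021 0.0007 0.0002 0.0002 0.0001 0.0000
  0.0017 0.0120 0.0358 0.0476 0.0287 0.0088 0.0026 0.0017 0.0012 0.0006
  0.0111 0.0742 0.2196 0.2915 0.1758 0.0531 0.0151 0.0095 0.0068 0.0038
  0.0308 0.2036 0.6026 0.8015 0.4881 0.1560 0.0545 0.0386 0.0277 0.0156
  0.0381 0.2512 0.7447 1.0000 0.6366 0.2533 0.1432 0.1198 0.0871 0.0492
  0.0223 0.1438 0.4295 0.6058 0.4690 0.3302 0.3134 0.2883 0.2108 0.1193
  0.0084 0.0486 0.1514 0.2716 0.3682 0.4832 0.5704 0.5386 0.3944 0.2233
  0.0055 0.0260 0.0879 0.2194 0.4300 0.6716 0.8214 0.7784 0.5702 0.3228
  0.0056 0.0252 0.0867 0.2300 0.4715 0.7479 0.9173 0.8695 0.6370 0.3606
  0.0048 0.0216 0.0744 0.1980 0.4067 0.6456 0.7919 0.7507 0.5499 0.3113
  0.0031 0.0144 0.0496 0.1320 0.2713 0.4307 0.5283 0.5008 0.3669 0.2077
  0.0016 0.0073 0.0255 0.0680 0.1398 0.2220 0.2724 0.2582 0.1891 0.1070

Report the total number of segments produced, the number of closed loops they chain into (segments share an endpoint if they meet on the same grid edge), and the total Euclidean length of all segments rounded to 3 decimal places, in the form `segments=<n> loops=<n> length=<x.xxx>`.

cell (2,2): code 0100 → (2.785,3.000)–(3.000,2.449)
cell (2,3): code 1000 → (3.000,3.349)–(2.785,3.000)
cell (3,1): code 0100 → (3.629,2.000)–(4.000,1.893)
cell (3,2): code 1110 → (3.000,2.449)–(3.629,2.000)
cell (3,3): code 1001 → (4.000,3.848)–(3.000,3.349)
cell (4,1): code 0010 → (4.000,1.893)–(4.167,2.000)
cell (4,2): code 0011 → (4.167,2.000)–(4.781,3.000)
cell (4,3): code 0001 → (4.781,3.000)–(4.000,3.848)
cell (6,5): code 0100 → (6.484,6.000)–(7.000,5.136)
cell (6,6): code 1100 → (6.640,7.000)–(6.484,6.000)
cell (6,7): code 1000 → (7.000,7.415)–(6.640,7.000)
cell (7,4): code 0100 → (7.267,5.000)–(8.000,4.798)
cell (7,5): code 1110 → (7.000,5.136)–(7.267,5.000)
cell (7,7): code 1001 → (8.000,7.763)–(7.000,7.415)
cell (8,4): code 0010 → (8.000,4.798)–(8.546,5.000)
cell (8,5): code 0111 → (8.546,5.000)–(9.000,5.317)
cell (8,7): code 1001 → (9.000,7.292)–(8.000,7.763)
cell (9,5): code 0010 → (9.000,5.317)–(9.379,6.000)
cell (9,6): code 0011 → (9.379,6.000)–(9.235,7.000)
cell (9,7): code 0001 → (9.235,7.000)–(9.000,7.292)
total: 20 segments, chained into 2 closed loop(s), length Σ = 14.896405

segments=20 loops=2 length=14.896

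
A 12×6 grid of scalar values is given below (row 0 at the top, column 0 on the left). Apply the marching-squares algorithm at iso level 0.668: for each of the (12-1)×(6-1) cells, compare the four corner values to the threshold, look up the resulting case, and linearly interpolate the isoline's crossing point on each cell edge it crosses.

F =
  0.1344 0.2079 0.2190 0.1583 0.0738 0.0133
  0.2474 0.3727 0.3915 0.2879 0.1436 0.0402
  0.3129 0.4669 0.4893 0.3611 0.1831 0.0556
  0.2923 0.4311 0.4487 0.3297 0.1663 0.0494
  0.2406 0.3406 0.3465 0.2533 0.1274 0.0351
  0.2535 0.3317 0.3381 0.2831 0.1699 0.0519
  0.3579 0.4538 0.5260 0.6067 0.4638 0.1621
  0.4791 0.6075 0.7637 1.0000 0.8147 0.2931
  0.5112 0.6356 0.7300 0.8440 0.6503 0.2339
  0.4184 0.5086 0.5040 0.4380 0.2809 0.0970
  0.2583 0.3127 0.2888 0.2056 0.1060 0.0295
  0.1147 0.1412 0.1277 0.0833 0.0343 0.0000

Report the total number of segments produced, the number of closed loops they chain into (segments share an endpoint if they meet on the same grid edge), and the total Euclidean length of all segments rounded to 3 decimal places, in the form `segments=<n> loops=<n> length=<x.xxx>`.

segments=10 loops=1 length=8.226

cell (6,1): code 0100 → (6.597,2.000)–(7.000,1.387)
cell (6,2): code 1100 → (6.156,3.000)–(6.597,2.000)
cell (6,3): code 1100 → (6.582,4.000)–(6.156,3.000)
cell (6,4): code 1000 → (7.000,4.281)–(6.582,4.000)
cell (7,1): code 0110 → (7.000,1.387)–(8.000,1.343)
cell (7,3): code 1011 → (8.000,3.909)–(7.892,4.000)
cell (7,4): code 0001 → (7.892,4.000)–(7.000,4.281)
cell (8,1): code 0010 → (8.000,1.343)–(8.274,2.000)
cell (8,2): code 0011 → (8.274,2.000)–(8.433,3.000)
cell (8,3): code 0001 → (8.433,3.000)–(8.000,3.909)
total: 10 segments, chained into 1 closed loop(s), length Σ = 8.226000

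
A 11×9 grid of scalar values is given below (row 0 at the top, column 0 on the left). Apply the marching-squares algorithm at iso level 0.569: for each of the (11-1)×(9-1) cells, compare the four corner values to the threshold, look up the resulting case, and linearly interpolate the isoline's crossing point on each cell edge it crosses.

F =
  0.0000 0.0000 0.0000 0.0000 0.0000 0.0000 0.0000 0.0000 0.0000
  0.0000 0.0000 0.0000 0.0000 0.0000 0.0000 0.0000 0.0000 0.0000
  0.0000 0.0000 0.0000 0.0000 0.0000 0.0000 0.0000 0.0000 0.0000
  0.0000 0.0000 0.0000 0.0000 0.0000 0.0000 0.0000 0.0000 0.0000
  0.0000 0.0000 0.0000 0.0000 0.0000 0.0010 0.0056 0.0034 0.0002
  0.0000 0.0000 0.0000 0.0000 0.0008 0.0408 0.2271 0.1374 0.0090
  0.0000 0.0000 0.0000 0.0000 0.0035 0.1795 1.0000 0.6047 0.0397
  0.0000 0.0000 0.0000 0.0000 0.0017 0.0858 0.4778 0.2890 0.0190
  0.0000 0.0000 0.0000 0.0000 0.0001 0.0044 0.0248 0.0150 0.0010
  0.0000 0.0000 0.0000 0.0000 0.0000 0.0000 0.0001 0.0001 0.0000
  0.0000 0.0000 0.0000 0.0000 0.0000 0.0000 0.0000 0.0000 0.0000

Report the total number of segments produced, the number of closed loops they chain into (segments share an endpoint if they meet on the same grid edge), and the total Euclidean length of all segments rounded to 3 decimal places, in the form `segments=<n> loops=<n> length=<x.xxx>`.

cell (5,5): code 0100 → (5.442,6.000)–(6.000,5.475)
cell (5,6): code 1100 → (5.924,7.000)–(5.442,6.000)
cell (5,7): code 1000 → (6.000,7.063)–(5.924,7.000)
cell (6,5): code 0010 → (6.000,5.475)–(6.825,6.000)
cell (6,6): code 0011 → (6.825,6.000)–(6.113,7.000)
cell (6,7): code 0001 → (6.113,7.000)–(6.000,7.063)
total: 6 segments, chained into 1 closed loop(s), length Σ = 4.310608

segments=6 loops=1 length=4.311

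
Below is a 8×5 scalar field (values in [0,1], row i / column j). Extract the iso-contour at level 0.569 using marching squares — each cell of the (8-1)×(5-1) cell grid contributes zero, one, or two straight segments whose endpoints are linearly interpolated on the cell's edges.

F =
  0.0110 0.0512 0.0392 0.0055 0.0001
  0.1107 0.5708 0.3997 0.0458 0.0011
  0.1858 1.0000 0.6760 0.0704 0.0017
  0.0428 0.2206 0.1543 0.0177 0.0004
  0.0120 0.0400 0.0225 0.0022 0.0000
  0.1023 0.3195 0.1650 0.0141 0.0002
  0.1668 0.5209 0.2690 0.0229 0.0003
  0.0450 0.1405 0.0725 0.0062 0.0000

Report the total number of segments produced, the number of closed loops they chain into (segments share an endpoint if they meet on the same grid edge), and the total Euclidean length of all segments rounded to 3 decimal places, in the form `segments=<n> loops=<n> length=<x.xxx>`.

cell (0,0): code 0100 → (0.997,1.000)–(1.000,0.996)
cell (0,1): code 1000 → (1.000,1.011)–(0.997,1.000)
cell (1,0): code 0110 → (1.000,0.996)–(2.000,0.471)
cell (1,1): code 1101 → (1.613,2.000)–(1.000,1.011)
cell (1,2): code 1000 → (2.000,2.177)–(1.613,2.000)
cell (2,0): code 0010 → (2.000,0.471)–(2.553,1.000)
cell (2,1): code 0011 → (2.553,1.000)–(2.205,2.000)
cell (2,2): code 0001 → (2.205,2.000)–(2.000,2.177)
total: 8 segments, chained into 1 closed loop(s), length Σ = 4.830452

segments=8 loops=1 length=4.830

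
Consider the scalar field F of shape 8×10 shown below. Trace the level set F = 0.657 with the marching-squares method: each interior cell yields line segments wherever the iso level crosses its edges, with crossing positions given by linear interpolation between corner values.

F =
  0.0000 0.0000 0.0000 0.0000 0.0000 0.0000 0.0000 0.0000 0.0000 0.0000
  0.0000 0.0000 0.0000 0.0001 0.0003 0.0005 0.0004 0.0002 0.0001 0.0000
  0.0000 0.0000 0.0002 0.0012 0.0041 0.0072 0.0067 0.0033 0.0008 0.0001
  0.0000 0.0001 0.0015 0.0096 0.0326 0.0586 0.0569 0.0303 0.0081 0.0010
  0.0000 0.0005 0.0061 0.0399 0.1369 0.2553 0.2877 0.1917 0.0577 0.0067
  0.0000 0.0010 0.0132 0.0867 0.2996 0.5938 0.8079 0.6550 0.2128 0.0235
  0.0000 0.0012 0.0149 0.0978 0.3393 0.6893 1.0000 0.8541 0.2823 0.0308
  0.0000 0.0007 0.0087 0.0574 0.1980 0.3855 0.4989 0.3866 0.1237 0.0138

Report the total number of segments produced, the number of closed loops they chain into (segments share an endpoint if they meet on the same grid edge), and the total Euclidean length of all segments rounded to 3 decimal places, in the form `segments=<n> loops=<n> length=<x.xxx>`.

segments=10 loops=1 length=6.805

cell (4,5): code 0100 → (4.710,6.000)–(5.000,5.295)
cell (4,6): code 1000 → (5.000,6.987)–(4.710,6.000)
cell (5,4): code 0100 → (5.662,5.000)–(6.000,4.908)
cell (5,5): code 1110 → (5.000,5.295)–(5.662,5.000)
cell (5,6): code 1101 → (5.010,7.000)–(5.000,6.987)
cell (5,7): code 1000 → (6.000,7.345)–(5.010,7.000)
cell (6,4): code 0010 → (6.000,4.908)–(6.106,5.000)
cell (6,5): code 0011 → (6.106,5.000)–(6.684,6.000)
cell (6,6): code 0011 → (6.684,6.000)–(6.422,7.000)
cell (6,7): code 0001 → (6.422,7.000)–(6.000,7.345)
total: 10 segments, chained into 1 closed loop(s), length Σ = 6.805255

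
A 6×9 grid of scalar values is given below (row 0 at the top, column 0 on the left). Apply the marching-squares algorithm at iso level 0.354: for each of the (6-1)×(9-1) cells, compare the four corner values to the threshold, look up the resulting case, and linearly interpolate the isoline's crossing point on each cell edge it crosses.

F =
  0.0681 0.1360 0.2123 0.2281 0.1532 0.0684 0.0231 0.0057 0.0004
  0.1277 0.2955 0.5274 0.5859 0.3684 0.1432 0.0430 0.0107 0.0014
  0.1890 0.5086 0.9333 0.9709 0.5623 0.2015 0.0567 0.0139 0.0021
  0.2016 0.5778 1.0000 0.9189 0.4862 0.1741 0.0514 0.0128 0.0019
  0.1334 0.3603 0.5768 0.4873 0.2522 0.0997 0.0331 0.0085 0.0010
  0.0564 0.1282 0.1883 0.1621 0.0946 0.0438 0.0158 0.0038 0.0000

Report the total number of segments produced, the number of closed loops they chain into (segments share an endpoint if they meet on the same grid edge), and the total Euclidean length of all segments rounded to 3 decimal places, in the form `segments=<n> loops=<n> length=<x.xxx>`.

segments=16 loops=1 length=12.930

cell (0,1): code 0100 → (0.450,2.000)–(1.000,1.252)
cell (0,2): code 1100 → (0.352,3.000)–(0.450,2.000)
cell (0,3): code 1100 → (0.933,4.000)–(0.352,3.000)
cell (0,4): code 1000 → (1.000,4.064)–(0.933,4.000)
cell (1,0): code 0100 → (1.275,1.000)–(2.000,0.516)
cell (1,1): code 1110 → (1.000,1.252)–(1.275,1.000)
cell (1,4): code 1001 → (2.000,4.577)–(1.000,4.064)
cell (2,0): code 0110 → (2.000,0.516)–(3.000,0.405)
cell (2,4): code 1001 → (3.000,4.424)–(2.000,4.577)
cell (3,0): code 0110 → (3.000,0.405)–(4.000,0.972)
cell (3,3): code 1011 → (4.000,3.567)–(3.565,4.000)
cell (3,4): code 0001 → (3.565,4.000)–(3.000,4.424)
cell (4,0): code 0010 → (4.000,0.972)–(4.027,1.000)
cell (4,1): code 0011 → (4.027,1.000)–(4.573,2.000)
cell (4,2): code 0011 → (4.573,2.000)–(4.410,3.000)
cell (4,3): code 0001 → (4.410,3.000)–(4.000,3.567)
total: 16 segments, chained into 1 closed loop(s), length Σ = 12.929975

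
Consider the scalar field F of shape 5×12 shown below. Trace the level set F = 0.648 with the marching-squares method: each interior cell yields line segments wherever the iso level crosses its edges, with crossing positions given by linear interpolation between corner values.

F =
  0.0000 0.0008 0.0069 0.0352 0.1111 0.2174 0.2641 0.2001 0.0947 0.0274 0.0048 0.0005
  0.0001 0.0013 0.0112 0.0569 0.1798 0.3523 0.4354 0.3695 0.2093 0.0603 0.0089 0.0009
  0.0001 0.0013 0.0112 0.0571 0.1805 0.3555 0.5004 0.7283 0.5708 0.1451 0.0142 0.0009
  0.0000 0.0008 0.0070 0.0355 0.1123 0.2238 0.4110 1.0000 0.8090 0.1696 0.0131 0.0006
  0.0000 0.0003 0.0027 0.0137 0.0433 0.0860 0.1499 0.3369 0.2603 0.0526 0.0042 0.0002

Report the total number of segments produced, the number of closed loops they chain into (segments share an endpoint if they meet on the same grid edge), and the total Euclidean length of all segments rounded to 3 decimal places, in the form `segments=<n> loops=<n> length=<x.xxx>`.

cell (1,6): code 0100 → (1.776,7.000)–(2.000,6.648)
cell (1,7): code 1000 → (2.000,7.510)–(1.776,7.000)
cell (2,6): code 0110 → (2.000,6.648)–(3.000,6.402)
cell (2,7): code 1101 → (2.324,8.000)–(2.000,7.510)
cell (2,8): code 1000 → (3.000,8.252)–(2.324,8.000)
cell (3,6): code 0010 → (3.000,6.402)–(3.531,7.000)
cell (3,7): code 0011 → (3.531,7.000)–(3.293,8.000)
cell (3,8): code 0001 → (3.293,8.000)–(3.000,8.252)
total: 8 segments, chained into 1 closed loop(s), length Σ = 5.526543

segments=8 loops=1 length=5.527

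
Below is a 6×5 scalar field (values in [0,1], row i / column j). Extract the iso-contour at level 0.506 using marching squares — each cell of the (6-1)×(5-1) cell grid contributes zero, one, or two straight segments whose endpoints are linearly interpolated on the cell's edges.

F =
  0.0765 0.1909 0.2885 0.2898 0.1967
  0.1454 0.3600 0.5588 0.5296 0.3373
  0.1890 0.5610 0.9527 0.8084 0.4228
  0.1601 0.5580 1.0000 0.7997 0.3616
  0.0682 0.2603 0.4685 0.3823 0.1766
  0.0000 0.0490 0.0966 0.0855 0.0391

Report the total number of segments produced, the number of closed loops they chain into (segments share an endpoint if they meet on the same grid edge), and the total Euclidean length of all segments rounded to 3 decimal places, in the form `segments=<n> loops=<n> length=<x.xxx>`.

cell (0,1): code 0100 → (0.805,2.000)–(1.000,1.734)
cell (0,2): code 1100 → (0.902,3.000)–(0.805,2.000)
cell (0,3): code 1000 → (1.000,3.123)–(0.902,3.000)
cell (1,0): code 0100 → (1.726,1.000)–(2.000,0.852)
cell (1,1): code 1110 → (1.000,1.734)–(1.726,1.000)
cell (1,3): code 1001 → (2.000,3.784)–(1.000,3.123)
cell (2,0): code 0110 → (2.000,0.852)–(3.000,0.869)
cell (2,3): code 1001 → (3.000,3.670)–(2.000,3.784)
cell (3,0): code 0010 → (3.000,0.869)–(3.175,1.000)
cell (3,1): code 0011 → (3.175,1.000)–(3.929,2.000)
cell (3,2): code 0011 → (3.929,2.000)–(3.704,3.000)
cell (3,3): code 0001 → (3.704,3.000)–(3.000,3.670)
total: 12 segments, chained into 1 closed loop(s), length Σ = 9.509323

segments=12 loops=1 length=9.509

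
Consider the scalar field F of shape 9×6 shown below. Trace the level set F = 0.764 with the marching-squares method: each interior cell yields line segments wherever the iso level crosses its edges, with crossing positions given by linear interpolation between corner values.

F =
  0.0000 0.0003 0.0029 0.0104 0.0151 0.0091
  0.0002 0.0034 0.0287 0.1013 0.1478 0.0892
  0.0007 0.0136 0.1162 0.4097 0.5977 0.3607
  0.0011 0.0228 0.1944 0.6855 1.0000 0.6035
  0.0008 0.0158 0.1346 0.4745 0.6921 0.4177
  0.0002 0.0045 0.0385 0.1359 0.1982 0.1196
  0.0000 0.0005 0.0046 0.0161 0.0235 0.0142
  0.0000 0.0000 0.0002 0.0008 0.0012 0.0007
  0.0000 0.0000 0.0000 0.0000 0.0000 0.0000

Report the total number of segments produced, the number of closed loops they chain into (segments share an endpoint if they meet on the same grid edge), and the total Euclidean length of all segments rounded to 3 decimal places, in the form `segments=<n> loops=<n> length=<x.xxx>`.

cell (2,3): code 0100 → (2.413,4.000)–(3.000,3.250)
cell (2,4): code 1000 → (3.000,4.595)–(2.413,4.000)
cell (3,3): code 0010 → (3.000,3.250)–(3.766,4.000)
cell (3,4): code 0001 → (3.766,4.000)–(3.000,4.595)
total: 4 segments, chained into 1 closed loop(s), length Σ = 3.831294

segments=4 loops=1 length=3.831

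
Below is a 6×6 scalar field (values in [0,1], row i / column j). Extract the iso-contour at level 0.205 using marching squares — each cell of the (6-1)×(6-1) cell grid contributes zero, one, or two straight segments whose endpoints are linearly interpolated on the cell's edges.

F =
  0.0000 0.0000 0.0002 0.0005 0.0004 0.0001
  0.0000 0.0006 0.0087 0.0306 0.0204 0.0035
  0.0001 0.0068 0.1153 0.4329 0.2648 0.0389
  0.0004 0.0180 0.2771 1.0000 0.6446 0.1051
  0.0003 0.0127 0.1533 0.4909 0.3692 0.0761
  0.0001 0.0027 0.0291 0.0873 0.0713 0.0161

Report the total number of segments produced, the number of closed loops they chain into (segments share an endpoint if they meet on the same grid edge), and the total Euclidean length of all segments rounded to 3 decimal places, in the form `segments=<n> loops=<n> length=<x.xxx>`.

segments=12 loops=1 length=9.639

cell (1,2): code 0100 → (1.434,3.000)–(2.000,2.282)
cell (1,3): code 1100 → (1.755,4.000)–(1.434,3.000)
cell (1,4): code 1000 → (2.000,4.265)–(1.755,4.000)
cell (2,1): code 0100 → (2.554,2.000)–(3.000,1.722)
cell (2,2): code 1110 → (2.000,2.282)–(2.554,2.000)
cell (2,4): code 1001 → (3.000,4.815)–(2.000,4.265)
cell (3,1): code 0010 → (3.000,1.722)–(3.582,2.000)
cell (3,2): code 0111 → (3.582,2.000)–(4.000,2.153)
cell (3,4): code 1001 → (4.000,4.560)–(3.000,4.815)
cell (4,2): code 0010 → (4.000,2.153)–(4.708,3.000)
cell (4,3): code 0011 → (4.708,3.000)–(4.551,4.000)
cell (4,4): code 0001 → (4.551,4.000)–(4.000,4.560)
total: 12 segments, chained into 1 closed loop(s), length Σ = 9.638507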